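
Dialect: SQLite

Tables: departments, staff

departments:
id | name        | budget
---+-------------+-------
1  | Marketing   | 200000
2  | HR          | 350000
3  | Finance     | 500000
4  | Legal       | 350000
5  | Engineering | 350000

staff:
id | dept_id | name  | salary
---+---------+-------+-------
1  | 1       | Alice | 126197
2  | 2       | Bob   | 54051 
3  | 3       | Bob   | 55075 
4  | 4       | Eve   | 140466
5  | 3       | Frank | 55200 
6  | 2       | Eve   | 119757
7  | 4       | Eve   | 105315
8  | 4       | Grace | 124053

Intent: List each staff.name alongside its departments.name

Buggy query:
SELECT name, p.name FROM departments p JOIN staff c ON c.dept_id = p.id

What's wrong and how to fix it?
Bug: Both tables have a 'name' column; the unqualified reference is ambiguous

Fix: Qualify the column with its table alias (c.name)

Corrected query:
SELECT c.name, p.name FROM departments p JOIN staff c ON c.dept_id = p.id

Result:
name  | name     
------+----------
Alice | Marketing
Bob   | HR       
Bob   | Finance  
Eve   | Legal    
Frank | Finance  
Eve   | HR       
Eve   | Legal    
Grace | Legal    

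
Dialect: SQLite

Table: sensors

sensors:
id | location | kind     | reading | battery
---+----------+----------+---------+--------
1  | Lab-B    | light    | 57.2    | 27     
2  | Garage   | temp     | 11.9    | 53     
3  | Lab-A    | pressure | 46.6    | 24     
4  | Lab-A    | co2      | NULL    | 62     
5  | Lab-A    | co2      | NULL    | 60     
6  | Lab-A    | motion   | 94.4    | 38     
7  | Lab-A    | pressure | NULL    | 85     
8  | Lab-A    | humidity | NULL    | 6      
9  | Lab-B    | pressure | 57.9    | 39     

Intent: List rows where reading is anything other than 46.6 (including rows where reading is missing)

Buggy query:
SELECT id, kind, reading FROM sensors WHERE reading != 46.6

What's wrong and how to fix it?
Bug: 'reading != 46.6' is unknown when reading is NULL, so NULL rows are silently excluded

Fix: Handle NULL separately with IS NULL alongside the inequality

Corrected query:
SELECT id, kind, reading FROM sensors WHERE reading != 46.6 OR reading IS NULL

Result:
id | kind     | reading
---+----------+--------
1  | light    | 57.2   
2  | temp     | 11.9   
4  | co2      | NULL   
5  | co2      | NULL   
6  | motion   | 94.4   
7  | pressure | NULL   
8  | humidity | NULL   
9  | pressure | 57.9   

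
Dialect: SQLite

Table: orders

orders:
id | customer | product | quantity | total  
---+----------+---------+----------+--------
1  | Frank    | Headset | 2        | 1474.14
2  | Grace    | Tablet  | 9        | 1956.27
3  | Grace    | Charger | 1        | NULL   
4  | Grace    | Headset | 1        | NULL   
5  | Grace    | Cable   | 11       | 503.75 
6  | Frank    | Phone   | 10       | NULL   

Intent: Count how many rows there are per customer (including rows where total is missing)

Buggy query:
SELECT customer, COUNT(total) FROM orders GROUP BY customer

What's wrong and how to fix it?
Bug: COUNT(column) counts non-NULL values only; rows with NULL total aren't counted

Fix: Replace COUNT(total) with COUNT(*)

Corrected query:
SELECT customer, COUNT(*) FROM orders GROUP BY customer

Result:
customer | COUNT(*)
---------+---------
Frank    | 2       
Grace    | 4       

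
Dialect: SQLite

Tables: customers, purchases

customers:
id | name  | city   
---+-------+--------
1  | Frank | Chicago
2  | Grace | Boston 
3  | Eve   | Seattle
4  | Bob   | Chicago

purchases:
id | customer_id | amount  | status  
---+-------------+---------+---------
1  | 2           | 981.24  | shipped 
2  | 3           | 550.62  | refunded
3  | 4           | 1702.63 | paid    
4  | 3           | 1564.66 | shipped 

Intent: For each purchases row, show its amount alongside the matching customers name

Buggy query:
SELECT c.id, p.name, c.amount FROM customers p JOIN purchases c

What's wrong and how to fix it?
Bug: Missing join condition: each purchases row is matched to all customers rows instead of just its own

Fix: Add ON c.customer_id = p.id to the JOIN

Corrected query:
SELECT c.id, p.name, c.amount FROM customers p JOIN purchases c ON c.customer_id = p.id

Result:
id | name  | amount 
---+-------+--------
1  | Grace | 981.24 
2  | Eve   | 550.62 
3  | Bob   | 1702.63
4  | Eve   | 1564.66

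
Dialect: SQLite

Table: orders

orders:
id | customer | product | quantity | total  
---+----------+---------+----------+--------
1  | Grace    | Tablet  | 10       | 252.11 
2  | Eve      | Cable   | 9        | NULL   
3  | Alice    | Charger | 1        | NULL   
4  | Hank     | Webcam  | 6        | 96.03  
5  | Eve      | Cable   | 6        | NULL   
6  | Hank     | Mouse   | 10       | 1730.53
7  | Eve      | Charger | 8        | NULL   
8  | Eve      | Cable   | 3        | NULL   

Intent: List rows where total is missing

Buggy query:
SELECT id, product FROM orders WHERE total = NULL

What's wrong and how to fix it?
Bug: '= NULL' is always unknown in SQL three-valued logic, so no rows match

Fix: Use IS NULL to test for NULL

Corrected query:
SELECT id, product FROM orders WHERE total IS NULL

Result:
id | product
---+--------
2  | Cable  
3  | Charger
5  | Cable  
7  | Charger
8  | Cable  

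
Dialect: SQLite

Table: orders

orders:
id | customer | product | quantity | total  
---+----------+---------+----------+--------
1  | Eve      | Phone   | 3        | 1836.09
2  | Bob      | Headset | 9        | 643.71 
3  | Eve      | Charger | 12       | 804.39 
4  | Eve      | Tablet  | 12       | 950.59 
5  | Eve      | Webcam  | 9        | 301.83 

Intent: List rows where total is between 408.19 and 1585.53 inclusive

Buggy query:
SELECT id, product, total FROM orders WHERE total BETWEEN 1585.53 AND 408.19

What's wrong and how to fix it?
Bug: BETWEEN expects the lower bound first; with 1585.53 AND 408.19 the range is empty

Fix: Swap the bounds so the smaller value comes first

Corrected query:
SELECT id, product, total FROM orders WHERE total BETWEEN 408.19 AND 1585.53

Result:
id | product | total 
---+---------+-------
2  | Headset | 643.71
3  | Charger | 804.39
4  | Tablet  | 950.59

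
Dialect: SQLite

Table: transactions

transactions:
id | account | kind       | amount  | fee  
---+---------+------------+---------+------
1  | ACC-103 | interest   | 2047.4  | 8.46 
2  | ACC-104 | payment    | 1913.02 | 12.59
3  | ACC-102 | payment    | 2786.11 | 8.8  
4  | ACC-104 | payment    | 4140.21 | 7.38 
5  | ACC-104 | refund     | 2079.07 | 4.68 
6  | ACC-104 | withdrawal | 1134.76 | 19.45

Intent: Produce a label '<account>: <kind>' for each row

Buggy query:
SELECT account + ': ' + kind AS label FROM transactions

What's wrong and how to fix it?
Bug: SQLite uses || for string concatenation; + coerces text to numbers (yielding 0)

Fix: Replace + with || to concatenate text

Corrected query:
SELECT account || ': ' || kind AS label FROM transactions

Result:
label              
-------------------
ACC-103: interest  
ACC-104: payment   
ACC-102: payment   
ACC-104: payment   
ACC-104: refund    
ACC-104: withdrawal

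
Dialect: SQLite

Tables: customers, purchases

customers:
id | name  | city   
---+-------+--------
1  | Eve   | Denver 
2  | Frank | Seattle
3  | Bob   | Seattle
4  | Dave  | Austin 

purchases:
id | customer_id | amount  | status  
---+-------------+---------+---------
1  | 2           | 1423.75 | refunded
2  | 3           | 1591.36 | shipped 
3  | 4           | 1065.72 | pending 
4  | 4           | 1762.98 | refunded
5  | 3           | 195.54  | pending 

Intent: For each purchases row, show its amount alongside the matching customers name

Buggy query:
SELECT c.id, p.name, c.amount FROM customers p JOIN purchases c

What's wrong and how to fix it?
Bug: JOIN with no ON clause produces a cartesian product; every purchases row pairs with every customers row

Fix: Specify the join condition linking the foreign key to the parent id

Corrected query:
SELECT c.id, p.name, c.amount FROM customers p JOIN purchases c ON c.customer_id = p.id

Result:
id | name  | amount 
---+-------+--------
1  | Frank | 1423.75
2  | Bob   | 1591.36
3  | Dave  | 1065.72
4  | Dave  | 1762.98
5  | Bob   | 195.54 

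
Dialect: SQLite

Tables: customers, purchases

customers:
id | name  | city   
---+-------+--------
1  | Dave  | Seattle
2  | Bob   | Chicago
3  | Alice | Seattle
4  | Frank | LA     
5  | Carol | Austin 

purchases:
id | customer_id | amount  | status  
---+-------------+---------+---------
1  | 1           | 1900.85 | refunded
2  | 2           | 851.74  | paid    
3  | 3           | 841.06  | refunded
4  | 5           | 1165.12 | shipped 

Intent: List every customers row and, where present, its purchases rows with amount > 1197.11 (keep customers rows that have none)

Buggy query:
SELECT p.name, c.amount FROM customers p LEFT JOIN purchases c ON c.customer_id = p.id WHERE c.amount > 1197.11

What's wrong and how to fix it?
Bug: Filtering c.amount in WHERE discards the NULL rows produced by LEFT JOIN, turning it into an inner join

Fix: Move the right-table condition into the ON clause so unmatched parents are kept

Corrected query:
SELECT p.name, c.amount FROM customers p LEFT JOIN purchases c ON c.customer_id = p.id AND c.amount > 1197.11

Result:
name  | amount 
------+--------
Dave  | 1900.85
Bob   | NULL   
Alice | NULL   
Frank | NULL   
Carol | NULL   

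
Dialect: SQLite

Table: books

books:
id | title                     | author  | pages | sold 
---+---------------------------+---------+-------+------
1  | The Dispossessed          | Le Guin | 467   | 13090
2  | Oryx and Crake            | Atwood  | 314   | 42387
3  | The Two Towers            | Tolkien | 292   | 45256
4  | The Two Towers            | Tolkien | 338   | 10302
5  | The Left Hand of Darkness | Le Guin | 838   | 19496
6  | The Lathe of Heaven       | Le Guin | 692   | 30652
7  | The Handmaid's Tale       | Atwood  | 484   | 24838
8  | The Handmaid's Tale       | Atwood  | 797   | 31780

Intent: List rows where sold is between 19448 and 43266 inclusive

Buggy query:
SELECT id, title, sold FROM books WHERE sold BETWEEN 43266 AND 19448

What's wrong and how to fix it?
Bug: BETWEEN expects the lower bound first; with 43266 AND 19448 the range is empty

Fix: Write BETWEEN 19448 AND 43266

Corrected query:
SELECT id, title, sold FROM books WHERE sold BETWEEN 19448 AND 43266

Result:
id | title                     | sold 
---+---------------------------+------
2  | Oryx and Crake            | 42387
5  | The Left Hand of Darkness | 19496
6  | The Lathe of Heaven       | 30652
7  | The Handmaid's Tale       | 24838
8  | The Handmaid's Tale       | 31780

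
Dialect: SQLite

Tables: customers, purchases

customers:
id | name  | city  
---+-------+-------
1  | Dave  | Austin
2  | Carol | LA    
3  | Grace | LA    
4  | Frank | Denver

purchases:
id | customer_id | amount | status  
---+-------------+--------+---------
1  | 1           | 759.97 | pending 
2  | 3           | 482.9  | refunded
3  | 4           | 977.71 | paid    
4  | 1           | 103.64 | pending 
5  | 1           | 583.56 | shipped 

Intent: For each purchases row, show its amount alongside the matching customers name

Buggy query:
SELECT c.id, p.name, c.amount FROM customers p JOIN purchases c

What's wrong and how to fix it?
Bug: Missing join condition: each purchases row is matched to all customers rows instead of just its own

Fix: Add ON c.customer_id = p.id to the JOIN

Corrected query:
SELECT c.id, p.name, c.amount FROM customers p JOIN purchases c ON c.customer_id = p.id

Result:
id | name  | amount
---+-------+-------
1  | Dave  | 759.97
2  | Grace | 482.9 
3  | Frank | 977.71
4  | Dave  | 103.64
5  | Dave  | 583.56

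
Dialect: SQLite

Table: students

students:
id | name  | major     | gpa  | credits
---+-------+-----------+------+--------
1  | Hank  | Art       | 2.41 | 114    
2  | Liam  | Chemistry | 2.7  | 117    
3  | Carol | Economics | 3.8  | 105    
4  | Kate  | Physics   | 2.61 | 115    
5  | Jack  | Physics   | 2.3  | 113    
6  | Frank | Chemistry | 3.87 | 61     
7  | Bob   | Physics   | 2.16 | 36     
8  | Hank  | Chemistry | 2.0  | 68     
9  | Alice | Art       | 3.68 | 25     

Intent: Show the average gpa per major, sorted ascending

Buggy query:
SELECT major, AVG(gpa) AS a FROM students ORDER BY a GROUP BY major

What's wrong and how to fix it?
Bug: GROUP BY must precede ORDER BY

Fix: Move ORDER BY to the end, after GROUP BY

Corrected query:
SELECT major, AVG(gpa) AS a FROM students GROUP BY major ORDER BY a

Result:
major     | a       
----------+---------
Physics   | 2.356667
Chemistry | 2.856667
Art       | 3.045   
Economics | 3.8     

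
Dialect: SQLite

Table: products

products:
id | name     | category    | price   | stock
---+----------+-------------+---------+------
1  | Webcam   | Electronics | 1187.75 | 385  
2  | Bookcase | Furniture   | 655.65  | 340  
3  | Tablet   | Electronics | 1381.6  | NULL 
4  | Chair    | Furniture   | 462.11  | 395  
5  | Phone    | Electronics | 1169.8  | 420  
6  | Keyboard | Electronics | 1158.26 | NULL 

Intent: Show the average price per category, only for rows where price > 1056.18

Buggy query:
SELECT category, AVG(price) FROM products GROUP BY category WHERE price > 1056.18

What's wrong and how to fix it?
Bug: Row-level WHERE must come before GROUP BY in the clause order

Fix: Move the WHERE clause before GROUP BY

Corrected query:
SELECT category, AVG(price) FROM products WHERE price > 1056.18 GROUP BY category

Result:
category    | AVG(price)
------------+-----------
Electronics | 1224.3525 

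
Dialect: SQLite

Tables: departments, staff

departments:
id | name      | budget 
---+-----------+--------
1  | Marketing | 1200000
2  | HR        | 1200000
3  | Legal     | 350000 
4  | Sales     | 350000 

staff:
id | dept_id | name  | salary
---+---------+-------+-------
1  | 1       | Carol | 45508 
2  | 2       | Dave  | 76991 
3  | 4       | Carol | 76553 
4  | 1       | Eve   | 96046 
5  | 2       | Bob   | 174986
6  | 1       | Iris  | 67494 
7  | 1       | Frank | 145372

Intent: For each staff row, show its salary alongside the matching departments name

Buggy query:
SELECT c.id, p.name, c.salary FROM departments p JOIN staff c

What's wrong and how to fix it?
Bug: JOIN with no ON clause produces a cartesian product; every staff row pairs with every departments row

Fix: Add ON c.dept_id = p.id to the JOIN

Corrected query:
SELECT c.id, p.name, c.salary FROM departments p JOIN staff c ON c.dept_id = p.id

Result:
id | name      | salary
---+-----------+-------
1  | Marketing | 45508 
2  | HR        | 76991 
3  | Sales     | 76553 
4  | Marketing | 96046 
5  | HR        | 174986
6  | Marketing | 67494 
7  | Marketing | 145372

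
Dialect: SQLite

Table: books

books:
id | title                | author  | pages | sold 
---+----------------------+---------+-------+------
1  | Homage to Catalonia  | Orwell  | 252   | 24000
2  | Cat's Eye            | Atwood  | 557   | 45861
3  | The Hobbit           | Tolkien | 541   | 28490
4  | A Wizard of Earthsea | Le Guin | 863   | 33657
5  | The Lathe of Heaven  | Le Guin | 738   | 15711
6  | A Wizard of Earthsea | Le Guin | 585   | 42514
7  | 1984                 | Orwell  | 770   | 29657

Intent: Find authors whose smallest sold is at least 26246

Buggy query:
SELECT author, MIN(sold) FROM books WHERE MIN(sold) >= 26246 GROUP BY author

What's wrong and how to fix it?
Bug: Aggregates like MIN are computed per group after WHERE runs

Fix: Use HAVING for the per-group MIN condition

Corrected query:
SELECT author, MIN(sold) FROM books GROUP BY author HAVING MIN(sold) >= 26246

Result:
author  | MIN(sold)
--------+----------
Atwood  | 45861    
Tolkien | 28490    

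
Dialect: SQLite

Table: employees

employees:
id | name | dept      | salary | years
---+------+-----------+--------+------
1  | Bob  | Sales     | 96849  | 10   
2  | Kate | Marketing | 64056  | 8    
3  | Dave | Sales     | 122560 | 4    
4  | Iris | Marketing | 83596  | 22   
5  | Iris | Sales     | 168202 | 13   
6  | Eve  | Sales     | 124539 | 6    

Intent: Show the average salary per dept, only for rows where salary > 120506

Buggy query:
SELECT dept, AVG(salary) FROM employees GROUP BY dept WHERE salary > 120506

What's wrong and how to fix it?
Bug: WHERE cannot follow GROUP BY

Fix: Move the WHERE clause before GROUP BY

Corrected query:
SELECT dept, AVG(salary) FROM employees WHERE salary > 120506 GROUP BY dept

Result:
dept  | AVG(salary)  
------+--------------
Sales | 138433.666667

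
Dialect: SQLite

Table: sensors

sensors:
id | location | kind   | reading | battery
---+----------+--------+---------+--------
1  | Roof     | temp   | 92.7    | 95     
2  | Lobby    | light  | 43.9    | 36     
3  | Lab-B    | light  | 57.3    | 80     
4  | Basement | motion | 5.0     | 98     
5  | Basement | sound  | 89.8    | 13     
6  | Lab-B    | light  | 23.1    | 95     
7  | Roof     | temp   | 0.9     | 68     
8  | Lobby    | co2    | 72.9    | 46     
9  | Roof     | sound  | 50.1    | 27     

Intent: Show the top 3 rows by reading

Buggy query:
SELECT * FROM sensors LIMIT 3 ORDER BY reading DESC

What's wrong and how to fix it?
Bug: LIMIT must come after ORDER BY

Fix: Sort with ORDER BY, then apply LIMIT

Corrected query:
SELECT * FROM sensors ORDER BY reading DESC LIMIT 3

Result:
id | location | kind  | reading | battery
---+----------+-------+---------+--------
1  | Roof     | temp  | 92.7    | 95     
5  | Basement | sound | 89.8    | 13     
8  | Lobby    | co2   | 72.9    | 46     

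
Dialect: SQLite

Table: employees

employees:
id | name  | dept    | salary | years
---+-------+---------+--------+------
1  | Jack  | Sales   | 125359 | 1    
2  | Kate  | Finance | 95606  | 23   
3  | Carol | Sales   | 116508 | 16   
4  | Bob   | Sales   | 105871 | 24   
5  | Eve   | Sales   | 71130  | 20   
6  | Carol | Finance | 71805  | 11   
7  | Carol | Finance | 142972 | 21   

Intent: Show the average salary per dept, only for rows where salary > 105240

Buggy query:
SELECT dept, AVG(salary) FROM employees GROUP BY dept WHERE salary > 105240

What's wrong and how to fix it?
Bug: Row-level WHERE must come before GROUP BY in the clause order

Fix: Place WHERE between FROM and GROUP BY

Corrected query:
SELECT dept, AVG(salary) FROM employees WHERE salary > 105240 GROUP BY dept

Result:
dept    | AVG(salary)  
--------+--------------
Finance | 142972       
Sales   | 115912.666667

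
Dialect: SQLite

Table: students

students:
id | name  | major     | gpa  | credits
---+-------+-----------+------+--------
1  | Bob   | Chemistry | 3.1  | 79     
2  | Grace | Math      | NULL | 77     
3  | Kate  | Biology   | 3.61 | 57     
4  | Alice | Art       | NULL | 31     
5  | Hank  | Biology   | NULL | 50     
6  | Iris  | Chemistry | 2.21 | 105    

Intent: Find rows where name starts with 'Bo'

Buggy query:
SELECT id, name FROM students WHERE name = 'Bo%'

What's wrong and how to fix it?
Bug: Wildcards only work with LIKE; '=' treats '%' as a literal character

Fix: Use LIKE for wildcard pattern matching

Corrected query:
SELECT id, name FROM students WHERE name LIKE 'Bo%'

Result:
id | name
---+-----
1  | Bob 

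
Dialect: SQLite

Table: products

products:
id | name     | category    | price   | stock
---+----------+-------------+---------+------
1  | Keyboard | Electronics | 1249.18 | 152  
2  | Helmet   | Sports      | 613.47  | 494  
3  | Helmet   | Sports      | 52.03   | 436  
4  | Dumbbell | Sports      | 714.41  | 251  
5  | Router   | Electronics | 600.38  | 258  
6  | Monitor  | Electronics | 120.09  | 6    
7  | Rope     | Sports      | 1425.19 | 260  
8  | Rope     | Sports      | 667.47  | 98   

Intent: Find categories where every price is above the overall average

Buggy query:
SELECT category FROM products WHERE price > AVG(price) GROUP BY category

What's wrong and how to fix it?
Bug: WHERE evaluates per row before aggregation, so AVG() is unavailable

Fix: Compute the overall average in a scalar subquery and compare each group's MIN against it in HAVING

Corrected query:
SELECT category FROM products GROUP BY category HAVING MIN(price) > (SELECT AVG(price) FROM products)

Result:
(no rows)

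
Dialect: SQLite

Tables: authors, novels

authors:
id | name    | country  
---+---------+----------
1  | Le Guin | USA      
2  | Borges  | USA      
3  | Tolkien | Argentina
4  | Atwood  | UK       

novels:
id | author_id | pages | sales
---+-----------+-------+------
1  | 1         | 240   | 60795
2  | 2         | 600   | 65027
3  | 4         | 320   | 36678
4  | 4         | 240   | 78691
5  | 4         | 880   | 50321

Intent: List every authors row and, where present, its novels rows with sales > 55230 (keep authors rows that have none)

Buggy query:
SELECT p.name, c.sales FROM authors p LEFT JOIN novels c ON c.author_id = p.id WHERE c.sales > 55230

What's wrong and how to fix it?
Bug: Filtering c.sales in WHERE discards the NULL rows produced by LEFT JOIN, turning it into an inner join

Fix: Put 'c.sales > 55230' in the JOIN's ON clause instead of WHERE

Corrected query:
SELECT p.name, c.sales FROM authors p LEFT JOIN novels c ON c.author_id = p.id AND c.sales > 55230

Result:
name    | sales
--------+------
Le Guin | 60795
Borges  | 65027
Tolkien | NULL 
Atwood  | 78691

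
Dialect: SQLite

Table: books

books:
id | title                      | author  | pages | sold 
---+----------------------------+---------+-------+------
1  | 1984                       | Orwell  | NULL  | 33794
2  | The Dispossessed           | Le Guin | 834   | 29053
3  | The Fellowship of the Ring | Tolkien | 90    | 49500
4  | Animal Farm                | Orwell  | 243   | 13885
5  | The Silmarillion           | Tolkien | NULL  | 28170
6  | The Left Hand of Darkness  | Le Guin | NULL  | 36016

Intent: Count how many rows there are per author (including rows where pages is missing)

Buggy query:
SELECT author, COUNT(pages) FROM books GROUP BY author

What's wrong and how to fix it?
Bug: COUNT(column) counts non-NULL values only; rows with NULL pages aren't counted

Fix: Use COUNT(*) to count all rows regardless of NULL

Corrected query:
SELECT author, COUNT(*) FROM books GROUP BY author

Result:
author  | COUNT(*)
--------+---------
Le Guin | 2       
Orwell  | 2       
Tolkien | 2       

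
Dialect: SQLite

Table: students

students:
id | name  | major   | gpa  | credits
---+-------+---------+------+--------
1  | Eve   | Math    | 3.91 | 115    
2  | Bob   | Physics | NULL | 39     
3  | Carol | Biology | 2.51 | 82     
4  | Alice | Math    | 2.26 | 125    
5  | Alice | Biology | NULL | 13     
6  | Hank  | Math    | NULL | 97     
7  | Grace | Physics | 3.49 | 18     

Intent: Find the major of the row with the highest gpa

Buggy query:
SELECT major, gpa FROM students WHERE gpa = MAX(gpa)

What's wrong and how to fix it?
Bug: WHERE is evaluated per row; an aggregate over the whole table isn't defined there

Fix: Use a subquery: WHERE gpa = (SELECT MAX(gpa) FROM students)

Corrected query:
SELECT major, gpa FROM students WHERE gpa = (SELECT MAX(gpa) FROM students)

Result:
major | gpa 
------+-----
Math  | 3.91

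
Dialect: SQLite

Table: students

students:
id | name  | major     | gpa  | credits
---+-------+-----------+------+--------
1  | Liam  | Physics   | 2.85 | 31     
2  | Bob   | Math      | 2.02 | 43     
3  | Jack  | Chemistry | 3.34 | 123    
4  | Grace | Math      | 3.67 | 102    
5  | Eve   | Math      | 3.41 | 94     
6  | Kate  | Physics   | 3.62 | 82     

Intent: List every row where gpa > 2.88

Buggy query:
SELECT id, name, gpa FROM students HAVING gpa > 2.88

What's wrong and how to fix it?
Bug: This is a non-aggregate query (no GROUP BY, no aggregates), so in SQLite the HAVING clause is invalid here; a row-level condition belongs in WHERE

Fix: Replace HAVING with WHERE since the condition applies to individual rows

Corrected query:
SELECT id, name, gpa FROM students WHERE gpa > 2.88

Result:
id | name  | gpa 
---+-------+-----
3  | Jack  | 3.34
4  | Grace | 3.67
5  | Eve   | 3.41
6  | Kate  | 3.62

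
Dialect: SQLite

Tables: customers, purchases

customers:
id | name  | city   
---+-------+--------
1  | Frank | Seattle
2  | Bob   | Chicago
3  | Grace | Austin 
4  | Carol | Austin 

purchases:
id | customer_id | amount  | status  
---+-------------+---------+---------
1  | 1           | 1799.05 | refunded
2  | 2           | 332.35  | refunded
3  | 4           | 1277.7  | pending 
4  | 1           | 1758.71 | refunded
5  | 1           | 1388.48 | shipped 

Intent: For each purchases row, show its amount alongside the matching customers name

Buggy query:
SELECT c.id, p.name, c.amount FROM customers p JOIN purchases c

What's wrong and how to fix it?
Bug: JOIN with no ON clause produces a cartesian product; every purchases row pairs with every customers row

Fix: Add ON c.customer_id = p.id to the JOIN

Corrected query:
SELECT c.id, p.name, c.amount FROM customers p JOIN purchases c ON c.customer_id = p.id

Result:
id | name  | amount 
---+-------+--------
1  | Frank | 1799.05
2  | Bob   | 332.35 
3  | Carol | 1277.7 
4  | Frank | 1758.71
5  | Frank | 1388.48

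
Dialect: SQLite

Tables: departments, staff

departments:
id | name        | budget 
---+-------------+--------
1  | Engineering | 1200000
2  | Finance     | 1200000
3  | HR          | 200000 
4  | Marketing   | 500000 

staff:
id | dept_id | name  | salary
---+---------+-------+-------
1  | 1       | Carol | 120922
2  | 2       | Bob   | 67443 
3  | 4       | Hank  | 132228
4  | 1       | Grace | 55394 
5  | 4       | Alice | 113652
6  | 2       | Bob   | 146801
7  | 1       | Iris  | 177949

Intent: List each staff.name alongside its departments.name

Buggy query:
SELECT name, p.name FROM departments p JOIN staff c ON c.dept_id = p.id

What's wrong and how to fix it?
Bug: 'name' exists in both joined tables, so the database can't tell which one is meant

Fix: Qualify the column with its table alias (c.name)

Corrected query:
SELECT c.name, p.name FROM departments p JOIN staff c ON c.dept_id = p.id

Result:
name  | name       
------+------------
Carol | Engineering
Bob   | Finance    
Hank  | Marketing  
Grace | Engineering
Alice | Marketing  
Bob   | Finance    
Iris  | Engineering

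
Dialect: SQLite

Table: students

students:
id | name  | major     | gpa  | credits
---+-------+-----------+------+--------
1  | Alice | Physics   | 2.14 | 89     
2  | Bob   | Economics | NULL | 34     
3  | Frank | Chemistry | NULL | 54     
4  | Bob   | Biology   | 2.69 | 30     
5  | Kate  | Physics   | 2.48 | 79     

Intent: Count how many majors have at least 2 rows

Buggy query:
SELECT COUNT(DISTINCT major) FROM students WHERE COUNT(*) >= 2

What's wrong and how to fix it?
Bug: COUNT(*) cannot appear in WHERE; the per-group count doesn't exist yet

Fix: Use a subquery that GROUPs and filters with HAVING, then count its rows

Corrected query:
SELECT COUNT(*) FROM (SELECT major FROM students GROUP BY major HAVING COUNT(*) >= 2)

Result:
COUNT(*)
--------
1       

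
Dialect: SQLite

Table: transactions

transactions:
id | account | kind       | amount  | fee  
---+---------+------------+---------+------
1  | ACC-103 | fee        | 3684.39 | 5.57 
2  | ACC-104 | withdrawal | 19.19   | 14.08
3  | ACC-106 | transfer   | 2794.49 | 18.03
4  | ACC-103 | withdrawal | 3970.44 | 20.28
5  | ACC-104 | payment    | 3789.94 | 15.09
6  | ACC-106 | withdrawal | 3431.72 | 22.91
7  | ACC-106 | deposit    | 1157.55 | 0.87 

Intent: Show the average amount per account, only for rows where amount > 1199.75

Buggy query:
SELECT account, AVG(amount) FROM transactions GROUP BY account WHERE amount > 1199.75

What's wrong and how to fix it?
Bug: WHERE cannot follow GROUP BY

Fix: Place WHERE between FROM and GROUP BY

Corrected query:
SELECT account, AVG(amount) FROM transactions WHERE amount > 1199.75 GROUP BY account

Result:
account | AVG(amount)
--------+------------
ACC-103 | 3827.415   
ACC-104 | 3789.94    
ACC-106 | 3113.105   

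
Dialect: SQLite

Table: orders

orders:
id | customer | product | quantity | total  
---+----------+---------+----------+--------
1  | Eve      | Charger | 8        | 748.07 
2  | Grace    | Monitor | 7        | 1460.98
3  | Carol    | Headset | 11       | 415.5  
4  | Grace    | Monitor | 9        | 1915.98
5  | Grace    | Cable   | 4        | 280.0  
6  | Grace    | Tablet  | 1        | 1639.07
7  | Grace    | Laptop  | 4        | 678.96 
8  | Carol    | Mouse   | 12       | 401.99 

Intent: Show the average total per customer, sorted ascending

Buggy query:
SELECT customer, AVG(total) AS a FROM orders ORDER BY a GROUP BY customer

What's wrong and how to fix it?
Bug: GROUP BY must precede ORDER BY

Fix: Reorder: SELECT … FROM … GROUP BY … ORDER BY …

Corrected query:
SELECT customer, AVG(total) AS a FROM orders GROUP BY customer ORDER BY a

Result:
customer | a       
---------+---------
Carol    | 408.745 
Eve      | 748.07  
Grace    | 1194.998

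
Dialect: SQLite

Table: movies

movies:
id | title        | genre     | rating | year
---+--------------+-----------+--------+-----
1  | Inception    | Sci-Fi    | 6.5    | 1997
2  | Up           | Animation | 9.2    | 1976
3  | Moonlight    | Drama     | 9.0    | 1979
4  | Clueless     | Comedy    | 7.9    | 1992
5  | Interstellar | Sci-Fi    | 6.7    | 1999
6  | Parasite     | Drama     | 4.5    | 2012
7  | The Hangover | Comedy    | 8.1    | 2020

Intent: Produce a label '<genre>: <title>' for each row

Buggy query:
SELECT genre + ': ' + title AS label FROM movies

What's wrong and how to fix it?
Bug: SQLite uses || for string concatenation; + coerces text to numbers (yielding 0)

Fix: Use the || operator for string concatenation

Corrected query:
SELECT genre || ': ' || title AS label FROM movies

Result:
label               
--------------------
Sci-Fi: Inception   
Animation: Up       
Drama: Moonlight    
Comedy: Clueless    
Sci-Fi: Interstellar
Drama: Parasite     
Comedy: The Hangover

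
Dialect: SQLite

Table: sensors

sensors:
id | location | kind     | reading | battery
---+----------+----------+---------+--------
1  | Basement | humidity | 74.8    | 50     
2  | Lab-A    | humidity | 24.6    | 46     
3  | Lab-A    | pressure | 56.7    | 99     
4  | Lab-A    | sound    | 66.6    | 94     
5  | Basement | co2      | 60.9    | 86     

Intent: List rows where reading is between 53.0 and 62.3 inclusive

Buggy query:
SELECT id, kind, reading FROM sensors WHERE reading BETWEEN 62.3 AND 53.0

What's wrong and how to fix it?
Bug: BETWEEN expects the lower bound first; with 62.3 AND 53.0 the range is empty

Fix: Swap the bounds so the smaller value comes first

Corrected query:
SELECT id, kind, reading FROM sensors WHERE reading BETWEEN 53.0 AND 62.3

Result:
id | kind     | reading
---+----------+--------
3  | pressure | 56.7   
5  | co2      | 60.9   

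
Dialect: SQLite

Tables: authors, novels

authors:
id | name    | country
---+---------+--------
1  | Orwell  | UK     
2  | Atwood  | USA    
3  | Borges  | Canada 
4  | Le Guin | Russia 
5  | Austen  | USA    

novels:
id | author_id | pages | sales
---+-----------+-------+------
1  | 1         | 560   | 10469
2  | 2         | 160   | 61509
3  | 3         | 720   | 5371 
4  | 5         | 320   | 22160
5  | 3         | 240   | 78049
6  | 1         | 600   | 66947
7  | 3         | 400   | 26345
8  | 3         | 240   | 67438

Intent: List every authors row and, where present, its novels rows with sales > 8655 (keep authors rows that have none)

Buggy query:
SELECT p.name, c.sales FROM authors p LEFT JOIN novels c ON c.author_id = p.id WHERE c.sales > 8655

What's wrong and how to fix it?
Bug: Filtering c.sales in WHERE discards the NULL rows produced by LEFT JOIN, turning it into an inner join

Fix: Put 'c.sales > 8655' in the JOIN's ON clause instead of WHERE

Corrected query:
SELECT p.name, c.sales FROM authors p LEFT JOIN novels c ON c.author_id = p.id AND c.sales > 8655

Result:
name    | sales
--------+------
Orwell  | 10469
Orwell  | 66947
Atwood  | 61509
Borges  | 26345
Borges  | 67438
Borges  | 78049
Le Guin | NULL 
Austen  | 22160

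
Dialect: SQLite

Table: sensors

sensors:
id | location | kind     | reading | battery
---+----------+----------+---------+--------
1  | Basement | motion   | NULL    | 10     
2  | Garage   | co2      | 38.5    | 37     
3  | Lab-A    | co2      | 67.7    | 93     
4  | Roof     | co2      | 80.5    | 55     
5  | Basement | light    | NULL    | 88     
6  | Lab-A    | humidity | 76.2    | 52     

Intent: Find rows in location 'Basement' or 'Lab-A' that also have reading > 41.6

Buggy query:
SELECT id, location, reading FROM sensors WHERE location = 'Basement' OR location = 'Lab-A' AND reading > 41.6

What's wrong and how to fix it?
Bug: Without parentheses, AND is evaluated before OR, so the reading filter only applies to the 'Lab-A' branch

Fix: Group the OR with parentheses (or use IN), then AND the threshold

Corrected query:
SELECT id, location, reading FROM sensors WHERE (location = 'Basement' OR location = 'Lab-A') AND reading > 41.6

Result:
id | location | reading
---+----------+--------
3  | Lab-A    | 67.7   
6  | Lab-A    | 76.2   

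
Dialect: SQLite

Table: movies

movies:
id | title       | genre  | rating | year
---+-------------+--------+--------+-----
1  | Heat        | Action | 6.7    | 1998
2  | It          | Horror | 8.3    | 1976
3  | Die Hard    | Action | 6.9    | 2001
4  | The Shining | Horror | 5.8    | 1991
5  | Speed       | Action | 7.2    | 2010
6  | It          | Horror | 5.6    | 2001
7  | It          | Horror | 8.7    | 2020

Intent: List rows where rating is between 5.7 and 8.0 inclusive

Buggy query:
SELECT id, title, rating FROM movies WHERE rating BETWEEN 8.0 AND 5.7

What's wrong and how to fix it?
Bug: The bounds are reversed; BETWEEN a AND b requires a <= b to match anything

Fix: Swap the bounds so the smaller value comes first

Corrected query:
SELECT id, title, rating FROM movies WHERE rating BETWEEN 5.7 AND 8.0

Result:
id | title       | rating
---+-------------+-------
1  | Heat        | 6.7   
3  | Die Hard    | 6.9   
4  | The Shining | 5.8   
5  | Speed       | 7.2   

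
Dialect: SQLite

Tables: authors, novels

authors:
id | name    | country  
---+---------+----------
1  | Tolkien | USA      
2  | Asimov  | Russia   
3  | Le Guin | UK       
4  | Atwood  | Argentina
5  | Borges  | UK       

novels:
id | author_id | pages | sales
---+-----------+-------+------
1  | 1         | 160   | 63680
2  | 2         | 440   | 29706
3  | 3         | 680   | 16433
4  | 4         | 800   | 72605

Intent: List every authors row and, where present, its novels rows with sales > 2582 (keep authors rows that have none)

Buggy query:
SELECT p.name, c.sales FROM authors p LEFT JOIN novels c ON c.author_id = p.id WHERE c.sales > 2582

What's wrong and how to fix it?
Bug: A WHERE condition on the right-hand table after LEFT JOIN drops unmatched parents

Fix: Put 'c.sales > 2582' in the JOIN's ON clause instead of WHERE

Corrected query:
SELECT p.name, c.sales FROM authors p LEFT JOIN novels c ON c.author_id = p.id AND c.sales > 2582

Result:
name    | sales
--------+------
Tolkien | 63680
Asimov  | 29706
Le Guin | 16433
Atwood  | 72605
Borges  | NULL 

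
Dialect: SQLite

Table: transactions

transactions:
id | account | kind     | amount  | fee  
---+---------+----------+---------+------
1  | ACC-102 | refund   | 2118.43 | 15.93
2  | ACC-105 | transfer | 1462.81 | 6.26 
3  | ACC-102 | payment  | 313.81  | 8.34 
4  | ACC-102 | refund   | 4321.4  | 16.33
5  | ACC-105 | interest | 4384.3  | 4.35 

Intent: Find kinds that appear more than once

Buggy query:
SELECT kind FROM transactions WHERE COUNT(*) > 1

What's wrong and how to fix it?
Bug: WHERE can't reference COUNT(*); aggregates are computed after WHERE

Fix: Group first, then use HAVING for the count condition

Corrected query:
SELECT kind FROM transactions GROUP BY kind HAVING COUNT(*) > 1

Result:
kind  
------
refund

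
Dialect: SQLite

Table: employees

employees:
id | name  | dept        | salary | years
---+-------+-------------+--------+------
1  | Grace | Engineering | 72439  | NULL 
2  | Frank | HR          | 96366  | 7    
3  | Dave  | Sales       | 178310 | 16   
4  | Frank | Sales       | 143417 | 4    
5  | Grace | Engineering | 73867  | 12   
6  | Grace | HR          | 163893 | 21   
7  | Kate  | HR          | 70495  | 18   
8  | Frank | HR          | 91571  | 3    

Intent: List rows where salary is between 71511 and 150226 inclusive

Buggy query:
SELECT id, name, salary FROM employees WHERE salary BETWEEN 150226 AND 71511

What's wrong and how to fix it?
Bug: BETWEEN expects the lower bound first; with 150226 AND 71511 the range is empty

Fix: Write BETWEEN 71511 AND 150226

Corrected query:
SELECT id, name, salary FROM employees WHERE salary BETWEEN 71511 AND 150226

Result:
id | name  | salary
---+-------+-------
1  | Grace | 72439 
2  | Frank | 96366 
4  | Frank | 143417
5  | Grace | 73867 
8  | Frank | 91571 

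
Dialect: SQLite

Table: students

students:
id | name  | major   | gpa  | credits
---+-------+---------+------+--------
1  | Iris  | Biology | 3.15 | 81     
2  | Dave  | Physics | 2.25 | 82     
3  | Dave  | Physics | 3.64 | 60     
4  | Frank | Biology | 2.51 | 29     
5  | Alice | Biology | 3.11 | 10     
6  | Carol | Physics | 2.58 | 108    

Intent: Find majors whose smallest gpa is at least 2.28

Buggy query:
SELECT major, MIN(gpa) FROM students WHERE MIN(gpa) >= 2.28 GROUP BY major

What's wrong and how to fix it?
Bug: MIN() in WHERE is a misuse of aggregate

Fix: Use HAVING for the per-group MIN condition

Corrected query:
SELECT major, MIN(gpa) FROM students GROUP BY major HAVING MIN(gpa) >= 2.28

Result:
major   | MIN(gpa)
--------+---------
Biology | 2.51    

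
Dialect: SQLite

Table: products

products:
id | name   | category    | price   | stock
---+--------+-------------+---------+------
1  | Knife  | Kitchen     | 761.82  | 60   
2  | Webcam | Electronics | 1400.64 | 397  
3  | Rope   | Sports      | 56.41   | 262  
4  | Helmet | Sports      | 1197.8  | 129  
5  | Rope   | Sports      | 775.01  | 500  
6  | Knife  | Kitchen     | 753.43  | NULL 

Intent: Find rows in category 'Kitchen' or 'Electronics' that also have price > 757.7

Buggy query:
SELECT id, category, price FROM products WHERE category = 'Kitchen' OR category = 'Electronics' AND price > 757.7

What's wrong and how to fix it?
Bug: AND binds tighter than OR, so this parses as category = 'Kitchen' OR (category = 'Electronics' AND price > 757.7)

Fix: Add parentheses around the OR so the AND applies to both alternatives

Corrected query:
SELECT id, category, price FROM products WHERE (category = 'Kitchen' OR category = 'Electronics') AND price > 757.7

Result:
id | category    | price  
---+-------------+--------
1  | Kitchen     | 761.82 
2  | Electronics | 1400.64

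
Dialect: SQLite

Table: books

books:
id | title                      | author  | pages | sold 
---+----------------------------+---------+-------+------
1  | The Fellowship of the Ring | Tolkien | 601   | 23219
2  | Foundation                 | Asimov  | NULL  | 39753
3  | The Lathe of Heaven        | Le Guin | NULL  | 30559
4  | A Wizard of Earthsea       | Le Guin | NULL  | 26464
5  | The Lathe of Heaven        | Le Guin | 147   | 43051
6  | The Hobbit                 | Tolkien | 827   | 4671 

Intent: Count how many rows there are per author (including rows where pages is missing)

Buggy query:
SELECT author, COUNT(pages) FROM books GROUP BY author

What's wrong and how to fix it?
Bug: COUNT(column) counts non-NULL values only; rows with NULL pages aren't counted

Fix: Replace COUNT(pages) with COUNT(*)

Corrected query:
SELECT author, COUNT(*) FROM books GROUP BY author

Result:
author  | COUNT(*)
--------+---------
Asimov  | 1       
Le Guin | 3       
Tolkien | 2       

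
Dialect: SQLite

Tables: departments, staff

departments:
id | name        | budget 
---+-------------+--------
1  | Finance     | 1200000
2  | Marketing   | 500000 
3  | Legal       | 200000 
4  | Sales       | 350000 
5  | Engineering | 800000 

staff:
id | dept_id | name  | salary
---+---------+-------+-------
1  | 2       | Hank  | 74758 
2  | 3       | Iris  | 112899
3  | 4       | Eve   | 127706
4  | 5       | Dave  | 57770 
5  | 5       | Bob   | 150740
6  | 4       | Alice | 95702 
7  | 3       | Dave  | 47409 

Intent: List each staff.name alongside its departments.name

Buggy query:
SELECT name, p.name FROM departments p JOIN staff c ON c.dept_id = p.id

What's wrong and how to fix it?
Bug: 'name' exists in both joined tables, so the database can't tell which one is meant

Fix: Prefix ambiguous columns with the table alias

Corrected query:
SELECT c.name, p.name FROM departments p JOIN staff c ON c.dept_id = p.id

Result:
name  | name       
------+------------
Hank  | Marketing  
Iris  | Legal      
Eve   | Sales      
Dave  | Engineering
Bob   | Engineering
Alice | Sales      
Dave  | Legal      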